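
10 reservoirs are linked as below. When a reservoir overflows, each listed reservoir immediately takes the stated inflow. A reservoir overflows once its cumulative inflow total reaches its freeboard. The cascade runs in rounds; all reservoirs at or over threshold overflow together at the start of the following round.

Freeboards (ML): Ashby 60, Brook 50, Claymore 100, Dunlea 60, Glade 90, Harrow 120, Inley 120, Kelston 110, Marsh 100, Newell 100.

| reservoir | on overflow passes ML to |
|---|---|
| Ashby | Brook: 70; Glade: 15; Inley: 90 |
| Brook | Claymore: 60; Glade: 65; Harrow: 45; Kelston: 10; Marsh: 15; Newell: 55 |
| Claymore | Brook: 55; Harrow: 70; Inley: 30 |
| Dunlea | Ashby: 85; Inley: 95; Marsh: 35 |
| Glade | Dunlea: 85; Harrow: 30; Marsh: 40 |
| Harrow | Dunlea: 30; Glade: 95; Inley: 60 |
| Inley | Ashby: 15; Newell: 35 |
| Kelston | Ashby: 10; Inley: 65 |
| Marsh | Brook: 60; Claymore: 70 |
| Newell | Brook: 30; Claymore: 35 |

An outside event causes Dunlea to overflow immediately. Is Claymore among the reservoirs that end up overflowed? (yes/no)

no

Round 1 — Dunlea overflows (initial).
  Ashby: +85 → 85 ≥ 60
  Inley: +95 → 95 < 120
  Marsh: +35 → 35 < 100
Round 2 — Ashby overflows.
  Brook: +70 → 70 ≥ 50
  Glade: +15 → 15 < 90
  Inley: +90 → 185 ≥ 120
Round 3 — Brook, Inley overflow.
  Claymore: +60 → 60 < 100
  Glade: +65 → 80 < 90
  Harrow: +45 → 45 < 120
  Kelston: +10 → 10 < 110
  Marsh: +15 → 50 < 100
  Newell: +55+35 → 90 < 100
No further overflows.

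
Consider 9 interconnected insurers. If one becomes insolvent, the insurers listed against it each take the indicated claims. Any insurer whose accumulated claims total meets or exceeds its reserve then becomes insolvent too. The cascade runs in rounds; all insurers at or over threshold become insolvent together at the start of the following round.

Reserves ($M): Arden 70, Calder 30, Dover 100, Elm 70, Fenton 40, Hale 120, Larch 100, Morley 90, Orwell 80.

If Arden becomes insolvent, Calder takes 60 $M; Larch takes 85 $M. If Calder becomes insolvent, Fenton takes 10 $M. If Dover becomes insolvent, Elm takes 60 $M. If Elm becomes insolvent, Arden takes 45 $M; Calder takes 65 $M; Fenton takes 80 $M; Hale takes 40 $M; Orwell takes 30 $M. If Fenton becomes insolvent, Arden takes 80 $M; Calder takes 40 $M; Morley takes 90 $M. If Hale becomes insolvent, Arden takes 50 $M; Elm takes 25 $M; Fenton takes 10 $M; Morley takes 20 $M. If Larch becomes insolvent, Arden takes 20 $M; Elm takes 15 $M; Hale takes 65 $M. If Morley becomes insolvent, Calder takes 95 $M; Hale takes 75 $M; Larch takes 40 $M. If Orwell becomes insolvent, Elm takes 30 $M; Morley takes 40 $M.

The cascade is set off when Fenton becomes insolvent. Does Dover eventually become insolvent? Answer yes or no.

Round 1 — Fenton becomes insolvent (initial).
  Arden: +80 → 80 ≥ 70
  Calder: +40 → 40 ≥ 30
  Morley: +90 → 90 ≥ 90
Round 2 — Arden, Calder, Morley become insolvent.
  Hale: +75 → 75 < 120
  Larch: +85+40 → 125 ≥ 100
Round 3 — Larch becomes insolvent.
  Elm: +15 → 15 < 70
  Hale: +65 → 140 ≥ 120
Round 4 — Hale becomes insolvent.
  Elm: +25 → 40 < 70
No further insolvencies.

no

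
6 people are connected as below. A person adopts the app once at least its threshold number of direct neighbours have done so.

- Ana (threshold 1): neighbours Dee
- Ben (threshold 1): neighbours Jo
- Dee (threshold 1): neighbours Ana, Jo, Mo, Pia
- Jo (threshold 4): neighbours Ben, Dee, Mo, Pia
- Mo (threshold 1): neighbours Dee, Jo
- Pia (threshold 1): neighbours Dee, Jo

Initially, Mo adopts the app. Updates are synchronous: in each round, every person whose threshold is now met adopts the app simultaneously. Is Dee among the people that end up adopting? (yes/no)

yes

Round 1 — Mo adopts the app (initial).
Round 2 — checking thresholds:
  Dee: 1 of 4 neighbours ≥ 1, adopts the app.
  Jo: 1 of 4 neighbours < 4, not yet.
Round 3 — checking thresholds:
  Ana: 1 of 1 neighbours ≥ 1, adopts the app.
  Jo: 2 of 4 neighbours < 4, not yet.
  Pia: 1 of 2 neighbours ≥ 1, adopts the app.
Round 4 — no new adoptions; cascade stops.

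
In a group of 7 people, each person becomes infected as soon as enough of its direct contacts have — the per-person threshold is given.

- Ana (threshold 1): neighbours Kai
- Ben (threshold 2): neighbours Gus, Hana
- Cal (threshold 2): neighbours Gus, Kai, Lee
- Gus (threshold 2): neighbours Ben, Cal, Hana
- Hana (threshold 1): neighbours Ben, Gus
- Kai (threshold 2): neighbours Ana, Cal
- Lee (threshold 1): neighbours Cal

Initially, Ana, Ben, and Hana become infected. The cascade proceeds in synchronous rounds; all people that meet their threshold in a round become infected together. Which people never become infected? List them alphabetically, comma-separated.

Round 1 — Ana, Ben, Hana become infected (initial).
Round 2 — checking thresholds:
  Gus: 2 of 3 neighbours ≥ 2, becomes infected.
  Kai: 1 of 2 neighbours < 2, below threshold.
Round 3 — no new infections; cascade stops.

Cal, Kai, Lee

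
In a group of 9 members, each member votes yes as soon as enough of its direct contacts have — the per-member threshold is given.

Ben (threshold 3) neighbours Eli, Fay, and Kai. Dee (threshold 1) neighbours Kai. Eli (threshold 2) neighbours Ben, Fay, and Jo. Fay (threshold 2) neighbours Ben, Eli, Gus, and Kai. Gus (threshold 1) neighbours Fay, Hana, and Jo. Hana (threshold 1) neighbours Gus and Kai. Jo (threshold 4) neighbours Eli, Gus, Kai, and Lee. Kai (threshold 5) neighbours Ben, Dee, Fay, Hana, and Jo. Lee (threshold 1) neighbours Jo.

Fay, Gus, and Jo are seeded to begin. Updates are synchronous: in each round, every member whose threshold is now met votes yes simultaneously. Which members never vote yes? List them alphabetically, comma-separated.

Round 1 — Fay, Gus, Jo vote yes (initial).
Round 2 — checking thresholds:
  Ben: 1 of 3 neighbours < 3, holds.
  Eli: 2 of 3 neighbours ≥ 2, votes yes.
  Hana: 1 of 2 neighbours ≥ 1, votes yes.
  Kai: 2 of 5 neighbours < 5, holds.
  Lee: 1 of 1 neighbours ≥ 1, votes yes.
Round 3 — no new yes votes; cascade stops.

Ben, Dee, Kai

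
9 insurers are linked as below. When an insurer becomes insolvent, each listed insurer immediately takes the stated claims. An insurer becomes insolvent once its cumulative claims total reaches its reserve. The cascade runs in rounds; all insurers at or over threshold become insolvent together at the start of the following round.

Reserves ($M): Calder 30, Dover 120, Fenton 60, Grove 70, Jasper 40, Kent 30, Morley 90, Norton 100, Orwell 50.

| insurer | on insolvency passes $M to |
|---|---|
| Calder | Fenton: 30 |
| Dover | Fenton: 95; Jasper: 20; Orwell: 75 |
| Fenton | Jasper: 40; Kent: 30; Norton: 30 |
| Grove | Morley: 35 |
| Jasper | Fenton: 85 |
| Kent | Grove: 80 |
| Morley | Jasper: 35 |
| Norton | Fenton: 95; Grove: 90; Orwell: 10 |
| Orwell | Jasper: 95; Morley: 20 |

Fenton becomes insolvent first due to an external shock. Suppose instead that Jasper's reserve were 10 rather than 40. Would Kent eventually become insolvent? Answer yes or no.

With Jasper's reserve at 10:
Round 1 — Fenton becomes insolvent (initial).
  Jasper: +40 → 40 ≥ 10
  Kent: +30 → 30 ≥ 30
  Norton: +30 → 30 < 100
Round 2 — Jasper, Kent become insolvent.
  Grove: +80 → 80 ≥ 70
Round 3 — Grove becomes insolvent.
  Morley: +35 → 35 < 90
No further insolvencies.

yes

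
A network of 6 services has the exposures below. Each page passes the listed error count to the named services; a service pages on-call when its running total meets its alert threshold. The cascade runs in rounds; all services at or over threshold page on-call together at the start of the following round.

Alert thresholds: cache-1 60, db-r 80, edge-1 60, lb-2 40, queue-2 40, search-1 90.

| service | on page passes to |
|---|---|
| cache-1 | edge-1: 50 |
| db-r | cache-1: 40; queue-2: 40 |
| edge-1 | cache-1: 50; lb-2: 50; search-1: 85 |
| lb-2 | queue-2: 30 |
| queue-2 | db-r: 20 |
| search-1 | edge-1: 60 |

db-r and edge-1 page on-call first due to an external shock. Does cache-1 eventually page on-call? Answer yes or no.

yes

Round 1 — db-r, edge-1 page on-call (initial).
  cache-1: +40+50 → 90 ≥ 60
  lb-2: +50 → 50 ≥ 40
  queue-2: +40 → 40 ≥ 40
  search-1: +85 → 85 < 90
Round 2 — cache-1, lb-2, queue-2 page on-call.
No further pages.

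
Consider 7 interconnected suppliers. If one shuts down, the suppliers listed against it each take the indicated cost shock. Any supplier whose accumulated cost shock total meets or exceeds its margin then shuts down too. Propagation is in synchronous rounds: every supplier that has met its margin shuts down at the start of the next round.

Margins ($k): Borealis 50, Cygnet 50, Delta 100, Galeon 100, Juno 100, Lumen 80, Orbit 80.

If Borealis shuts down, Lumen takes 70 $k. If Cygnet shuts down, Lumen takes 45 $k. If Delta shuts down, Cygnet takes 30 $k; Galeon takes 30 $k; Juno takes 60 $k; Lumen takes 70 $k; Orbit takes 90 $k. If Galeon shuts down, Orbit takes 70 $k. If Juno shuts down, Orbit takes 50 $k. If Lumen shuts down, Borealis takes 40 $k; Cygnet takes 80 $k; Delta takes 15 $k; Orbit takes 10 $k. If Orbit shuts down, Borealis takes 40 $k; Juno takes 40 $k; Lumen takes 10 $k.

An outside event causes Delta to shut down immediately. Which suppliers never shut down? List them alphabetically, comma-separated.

Round 1 — Delta shuts down (initial).
  Cygnet: +30 → 30 < 50
  Galeon: +30 → 30 < 100
  Juno: +60 → 60 < 100
  Lumen: +70 → 70 < 80
  Orbit: +90 → 90 ≥ 80
Round 2 — Orbit shuts down.
  Borealis: +40 → 40 < 50
  Juno: +40 → 100 ≥ 100
  Lumen: +10 → 80 ≥ 80
Round 3 — Juno, Lumen shut down.
  Borealis: +40 → 80 ≥ 50
  Cygnet: +80 → 110 ≥ 50
Round 4 — Borealis, Cygnet shut down.
No further shutdowns.

Galeon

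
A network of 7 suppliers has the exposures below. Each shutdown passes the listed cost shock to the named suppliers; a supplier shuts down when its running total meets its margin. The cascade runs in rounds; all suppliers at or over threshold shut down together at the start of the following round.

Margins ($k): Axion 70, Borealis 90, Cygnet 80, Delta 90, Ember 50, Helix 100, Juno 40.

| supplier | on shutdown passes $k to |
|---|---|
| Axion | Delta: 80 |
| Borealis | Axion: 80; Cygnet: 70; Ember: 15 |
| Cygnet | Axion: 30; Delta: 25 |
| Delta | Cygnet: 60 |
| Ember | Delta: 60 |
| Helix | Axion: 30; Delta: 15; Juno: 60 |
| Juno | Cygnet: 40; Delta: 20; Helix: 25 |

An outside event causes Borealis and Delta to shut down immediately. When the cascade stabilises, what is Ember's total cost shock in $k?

15

Round 1 — Borealis, Delta shut down (initial).
  Axion: +80 → 80 ≥ 70
  Cygnet: +70+60 → 130 ≥ 80
  Ember: +15 → 15 < 50
Round 2 — Axion, Cygnet shut down.
No further shutdowns.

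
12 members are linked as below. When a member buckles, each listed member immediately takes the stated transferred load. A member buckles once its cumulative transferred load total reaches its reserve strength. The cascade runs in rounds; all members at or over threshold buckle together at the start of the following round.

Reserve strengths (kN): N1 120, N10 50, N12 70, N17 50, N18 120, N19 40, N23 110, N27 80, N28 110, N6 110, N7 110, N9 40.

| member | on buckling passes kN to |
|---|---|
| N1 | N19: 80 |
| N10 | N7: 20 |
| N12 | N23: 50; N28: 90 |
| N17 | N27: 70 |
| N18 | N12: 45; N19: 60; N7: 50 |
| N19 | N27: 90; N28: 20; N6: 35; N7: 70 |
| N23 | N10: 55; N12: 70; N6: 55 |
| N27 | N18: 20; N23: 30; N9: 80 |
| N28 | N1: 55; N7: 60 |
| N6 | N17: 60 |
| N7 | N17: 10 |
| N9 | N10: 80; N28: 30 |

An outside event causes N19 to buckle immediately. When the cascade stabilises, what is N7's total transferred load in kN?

Round 1 — N19 buckles (initial).
  N27: +90 → 90 ≥ 80
  N28: +20 → 20 < 110
  N6: +35 → 35 < 110
  N7: +70 → 70 < 110
Round 2 — N27 buckles.
  N18: +20 → 20 < 120
  N23: +30 → 30 < 110
  N9: +80 → 80 ≥ 40
Round 3 — N9 buckles.
  N10: +80 → 80 ≥ 50
  N28: +30 → 50 < 110
Round 4 — N10 buckles.
  N7: +20 → 90 < 110
No further bucklings.

90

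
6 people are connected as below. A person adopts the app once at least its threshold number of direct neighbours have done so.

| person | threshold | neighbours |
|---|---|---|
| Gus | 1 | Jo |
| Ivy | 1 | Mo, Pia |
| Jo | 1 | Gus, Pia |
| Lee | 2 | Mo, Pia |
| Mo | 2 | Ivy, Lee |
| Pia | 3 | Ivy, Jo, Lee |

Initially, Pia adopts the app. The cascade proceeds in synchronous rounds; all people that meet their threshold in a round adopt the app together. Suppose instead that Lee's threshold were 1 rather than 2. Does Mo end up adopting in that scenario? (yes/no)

With Lee's threshold at 1:
Round 1 — Pia adopts the app (initial).
Round 2 — checking thresholds:
  Ivy: 1 of 2 neighbours ≥ 1, adopts the app.
  Jo: 1 of 2 neighbours ≥ 1, adopts the app.
  Lee: 1 of 2 neighbours ≥ 1, adopts the app.
Round 3 — checking thresholds:
  Gus: 1 of 1 neighbours ≥ 1, adopts the app.
  Mo: 2 of 2 neighbours ≥ 2, adopts the app.
Round 4 — no new adoptions; cascade stops.

yes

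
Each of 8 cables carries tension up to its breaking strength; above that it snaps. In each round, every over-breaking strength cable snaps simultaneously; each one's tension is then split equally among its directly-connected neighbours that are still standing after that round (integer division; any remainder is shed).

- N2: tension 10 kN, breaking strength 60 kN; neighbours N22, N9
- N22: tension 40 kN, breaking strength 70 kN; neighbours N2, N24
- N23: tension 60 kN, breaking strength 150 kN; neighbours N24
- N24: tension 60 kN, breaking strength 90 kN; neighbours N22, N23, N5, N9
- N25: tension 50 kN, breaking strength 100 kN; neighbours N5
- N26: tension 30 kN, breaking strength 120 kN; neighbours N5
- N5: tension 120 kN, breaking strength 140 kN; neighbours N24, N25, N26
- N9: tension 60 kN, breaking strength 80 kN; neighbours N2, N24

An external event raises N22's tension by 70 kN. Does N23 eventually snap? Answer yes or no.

no

Round 1 — N22 at 110 > 70. N22 snaps.
  N22 sheds 110 kN to N2, N24: 55 each.
    N2: 10+55 = 65 > 60
    N24: 60+55 = 115 > 90
Round 2 — N2, N24 snap.
  N2 sheds 65 kN to N9: 65 each.
    N9: 60+65 = 125 > 80
  N24 sheds 115 kN to N23, N5, N9: 38 each (1 lost).
    N23: 60+38 = 98 ≤ 150
    N5: 120+38 = 158 > 140
    N9: 125+38 = 163 > 80
Round 3 — N5, N9 snap.
  N5 sheds 158 kN to N25, N26: 79 each.
    N25: 50+79 = 129 > 100
    N26: 30+79 = 109 ≤ 120
  N9 sheds 163 kN: no online neighbours, lost.
Round 4 — N25 snaps.
  N25 sheds 129 kN: no online neighbours, lost.
No further breaks.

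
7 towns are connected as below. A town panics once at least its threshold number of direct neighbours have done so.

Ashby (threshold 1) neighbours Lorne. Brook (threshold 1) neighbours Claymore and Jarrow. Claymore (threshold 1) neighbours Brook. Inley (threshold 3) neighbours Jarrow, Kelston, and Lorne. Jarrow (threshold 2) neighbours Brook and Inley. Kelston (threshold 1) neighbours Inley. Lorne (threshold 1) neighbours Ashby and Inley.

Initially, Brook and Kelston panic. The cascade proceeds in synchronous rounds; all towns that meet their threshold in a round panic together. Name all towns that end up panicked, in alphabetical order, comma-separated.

Brook, Claymore, Kelston

Round 1 — Brook, Kelston panic (initial).
Round 2 — checking thresholds:
  Claymore: 1 of 1 neighbours ≥ 1, panics.
  Inley: 1 of 3 neighbours < 3, not yet.
  Jarrow: 1 of 2 neighbours < 2, not yet.
Round 3 — no new panics; cascade stops.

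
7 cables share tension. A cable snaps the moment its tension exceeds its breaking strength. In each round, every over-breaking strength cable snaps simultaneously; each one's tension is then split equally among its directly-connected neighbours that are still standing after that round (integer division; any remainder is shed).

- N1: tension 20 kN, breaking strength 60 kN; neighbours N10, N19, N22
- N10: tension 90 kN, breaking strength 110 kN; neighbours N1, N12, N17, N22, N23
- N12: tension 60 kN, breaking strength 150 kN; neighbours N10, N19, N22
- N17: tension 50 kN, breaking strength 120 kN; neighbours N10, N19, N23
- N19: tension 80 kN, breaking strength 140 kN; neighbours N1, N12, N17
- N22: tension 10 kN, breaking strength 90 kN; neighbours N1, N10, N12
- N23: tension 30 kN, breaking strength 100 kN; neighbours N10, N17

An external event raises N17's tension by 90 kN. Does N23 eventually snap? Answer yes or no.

Round 1 — N17 at 140 > 120. N17 snaps.
  N17 sheds 140 kN to N10, N19, N23: 46 each (2 lost).
    N10: 90+46 = 136 > 110
    N19: 80+46 = 126 ≤ 140
    N23: 30+46 = 76 ≤ 100
Round 2 — N10 snaps.
  N10 sheds 136 kN to N1, N12, N22, N23: 34 each.
    N1: 20+34 = 54 ≤ 60
    N12: 60+34 = 94 ≤ 150
    N22: 10+34 = 44 ≤ 90
    N23: 76+34 = 110 > 100
Round 3 — N23 snaps.
  N23 sheds 110 kN: no online neighbours, lost.
No further breaks.

yes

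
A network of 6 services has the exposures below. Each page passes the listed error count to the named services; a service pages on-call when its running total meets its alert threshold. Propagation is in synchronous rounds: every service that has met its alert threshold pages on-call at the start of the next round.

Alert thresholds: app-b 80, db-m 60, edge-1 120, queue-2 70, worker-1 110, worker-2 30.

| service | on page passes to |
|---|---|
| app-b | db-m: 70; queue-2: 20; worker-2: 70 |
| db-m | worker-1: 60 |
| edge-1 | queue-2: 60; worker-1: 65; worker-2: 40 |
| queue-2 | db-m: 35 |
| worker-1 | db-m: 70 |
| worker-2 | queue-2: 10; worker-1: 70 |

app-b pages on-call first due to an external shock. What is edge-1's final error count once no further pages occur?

Round 1 — app-b pages on-call (initial).
  db-m: +70 → 70 ≥ 60
  queue-2: +20 → 20 < 70
  worker-2: +70 → 70 ≥ 30
Round 2 — db-m, worker-2 page on-call.
  queue-2: +10 → 30 < 70
  worker-1: +60+70 → 130 ≥ 110
Round 3 — worker-1 pages on-call.
No further pages.

0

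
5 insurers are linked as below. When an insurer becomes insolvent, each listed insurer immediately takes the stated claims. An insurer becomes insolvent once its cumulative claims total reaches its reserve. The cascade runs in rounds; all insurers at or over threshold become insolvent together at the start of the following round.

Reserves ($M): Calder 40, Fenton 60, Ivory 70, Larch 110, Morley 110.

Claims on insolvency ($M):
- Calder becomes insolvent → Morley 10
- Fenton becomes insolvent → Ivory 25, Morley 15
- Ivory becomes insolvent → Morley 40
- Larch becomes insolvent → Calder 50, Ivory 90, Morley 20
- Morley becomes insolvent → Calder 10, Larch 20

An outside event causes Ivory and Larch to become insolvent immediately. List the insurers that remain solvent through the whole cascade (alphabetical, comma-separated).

Fenton, Morley

Round 1 — Ivory, Larch become insolvent (initial).
  Calder: +50 → 50 ≥ 40
  Morley: +40+20 → 60 < 110
Round 2 — Calder becomes insolvent.
  Morley: +10 → 70 < 110
No further insolvencies.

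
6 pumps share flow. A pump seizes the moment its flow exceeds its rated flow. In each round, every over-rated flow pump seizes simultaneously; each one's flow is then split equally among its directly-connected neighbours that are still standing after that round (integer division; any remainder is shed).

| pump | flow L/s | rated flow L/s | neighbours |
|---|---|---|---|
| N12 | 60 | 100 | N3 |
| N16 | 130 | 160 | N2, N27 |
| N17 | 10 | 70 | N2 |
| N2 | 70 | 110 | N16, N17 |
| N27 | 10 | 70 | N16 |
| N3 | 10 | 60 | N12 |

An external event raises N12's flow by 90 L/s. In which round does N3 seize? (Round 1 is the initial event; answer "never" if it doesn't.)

Round 1 — N12 at 150 > 100. N12 seizes.
  N12 sheds 150 L/s to N3: 150 each.
    N3: 10+150 = 160 > 60
Round 2 — N3 seizes.
  N3 sheds 160 L/s: no online neighbours, lost.
No further seizures.

2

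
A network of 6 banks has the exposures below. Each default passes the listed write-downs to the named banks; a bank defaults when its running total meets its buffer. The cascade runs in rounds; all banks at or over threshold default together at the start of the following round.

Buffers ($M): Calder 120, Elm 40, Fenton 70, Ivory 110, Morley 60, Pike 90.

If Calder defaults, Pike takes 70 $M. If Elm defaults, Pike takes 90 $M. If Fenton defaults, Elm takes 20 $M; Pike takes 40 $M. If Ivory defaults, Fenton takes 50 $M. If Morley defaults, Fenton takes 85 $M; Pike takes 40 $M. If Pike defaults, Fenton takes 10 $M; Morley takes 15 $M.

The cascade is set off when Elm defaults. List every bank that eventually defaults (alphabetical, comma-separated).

Round 1 — Elm defaults (initial).
  Pike: +90 → 90 ≥ 90
Round 2 — Pike defaults.
  Fenton: +10 → 10 < 70
  Morley: +15 → 15 < 60
No further defaults.

Elm, Pike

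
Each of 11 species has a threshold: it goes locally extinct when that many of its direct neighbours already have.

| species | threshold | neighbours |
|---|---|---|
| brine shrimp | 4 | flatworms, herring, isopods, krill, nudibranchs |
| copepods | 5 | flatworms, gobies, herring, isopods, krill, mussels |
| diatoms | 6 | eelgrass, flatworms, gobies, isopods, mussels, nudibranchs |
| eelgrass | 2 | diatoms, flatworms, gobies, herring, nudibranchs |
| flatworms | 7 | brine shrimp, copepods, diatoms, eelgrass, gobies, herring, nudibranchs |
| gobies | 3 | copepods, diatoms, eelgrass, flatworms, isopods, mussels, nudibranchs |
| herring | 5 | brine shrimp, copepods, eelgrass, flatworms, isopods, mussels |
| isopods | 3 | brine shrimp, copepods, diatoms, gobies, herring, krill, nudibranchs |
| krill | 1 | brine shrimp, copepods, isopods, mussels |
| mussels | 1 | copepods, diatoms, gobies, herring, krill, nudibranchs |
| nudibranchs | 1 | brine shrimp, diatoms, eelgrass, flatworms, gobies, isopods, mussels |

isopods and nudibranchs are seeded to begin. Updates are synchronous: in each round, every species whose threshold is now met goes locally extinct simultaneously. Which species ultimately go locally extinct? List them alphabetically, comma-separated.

eelgrass, gobies, isopods, krill, mussels, nudibranchs

Round 1 — isopods, nudibranchs go locally extinct (initial).
Round 2 — checking thresholds:
  brine shrimp: 2 of 5 neighbours < 4, holds.
  copepods: 1 of 6 neighbours < 5, holds.
  diatoms: 2 of 6 neighbours < 6, holds.
  eelgrass: 1 of 5 neighbours < 2, holds.
  flatworms: 1 of 7 neighbours < 7, holds.
  gobies: 2 of 7 neighbours < 3, holds.
  herring: 1 of 6 neighbours < 5, holds.
  krill: 1 of 4 neighbours ≥ 1, goes locally extinct.
  mussels: 1 of 6 neighbours ≥ 1, goes locally extinct.
Round 3 — checking thresholds:
  brine shrimp: 3 of 5 neighbours < 4, holds.
  copepods: 3 of 6 neighbours < 5, holds.
  diatoms: 3 of 6 neighbours < 6, holds.
  eelgrass: 1 of 5 neighbours < 2, holds.
  flatworms: 1 of 7 neighbours < 7, holds.
  gobies: 3 of 7 neighbours ≥ 3, goes locally extinct.
  herring: 2 of 6 neighbours < 5, holds.
Round 4 — checking thresholds:
  brine shrimp: 3 of 5 neighbours < 4, holds.
  copepods: 4 of 6 neighbours < 5, holds.
  diatoms: 4 of 6 neighbours < 6, holds.
  eelgrass: 2 of 5 neighbours ≥ 2, goes locally extinct.
  flatworms: 2 of 7 neighbours < 7, holds.
  herring: 2 of 6 neighbours < 5, holds.
Round 5 — no new extinctions; cascade stops.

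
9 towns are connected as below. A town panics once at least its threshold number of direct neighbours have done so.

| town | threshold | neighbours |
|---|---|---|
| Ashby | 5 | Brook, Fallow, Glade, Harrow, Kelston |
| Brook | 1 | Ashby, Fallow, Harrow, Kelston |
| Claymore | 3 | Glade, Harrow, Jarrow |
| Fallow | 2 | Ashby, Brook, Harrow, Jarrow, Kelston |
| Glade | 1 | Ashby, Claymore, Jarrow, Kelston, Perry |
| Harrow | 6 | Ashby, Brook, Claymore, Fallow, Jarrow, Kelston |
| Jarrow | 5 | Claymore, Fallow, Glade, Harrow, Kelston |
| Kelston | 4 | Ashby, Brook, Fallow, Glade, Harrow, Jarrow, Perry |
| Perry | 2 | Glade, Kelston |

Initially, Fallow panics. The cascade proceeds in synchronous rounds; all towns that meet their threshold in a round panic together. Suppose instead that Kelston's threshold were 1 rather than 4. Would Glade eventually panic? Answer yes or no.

With Kelston's threshold at 1:
Round 1 — Fallow panics (initial).
Round 2 — checking thresholds:
  Ashby: 1 of 5 neighbours < 5, holds.
  Brook: 1 of 4 neighbours ≥ 1, panics.
  Harrow: 1 of 6 neighbours < 6, holds.
  Jarrow: 1 of 5 neighbours < 5, holds.
  Kelston: 1 of 7 neighbours ≥ 1, panics.
Round 3 — checking thresholds:
  Ashby: 3 of 5 neighbours < 5, holds.
  Glade: 1 of 5 neighbours ≥ 1, panics.
  Harrow: 3 of 6 neighbours < 6, holds.
  Jarrow: 2 of 5 neighbours < 5, holds.
  Perry: 1 of 2 neighbours < 2, holds.
Round 4 — checking thresholds:
  Ashby: 4 of 5 neighbours < 5, holds.
  Claymore: 1 of 3 neighbours < 3, holds.
  Harrow: 3 of 6 neighbours < 6, holds.
  Jarrow: 3 of 5 neighbours < 5, holds.
  Perry: 2 of 2 neighbours ≥ 2, panics.
Round 5 — no new panics; cascade stops.

yes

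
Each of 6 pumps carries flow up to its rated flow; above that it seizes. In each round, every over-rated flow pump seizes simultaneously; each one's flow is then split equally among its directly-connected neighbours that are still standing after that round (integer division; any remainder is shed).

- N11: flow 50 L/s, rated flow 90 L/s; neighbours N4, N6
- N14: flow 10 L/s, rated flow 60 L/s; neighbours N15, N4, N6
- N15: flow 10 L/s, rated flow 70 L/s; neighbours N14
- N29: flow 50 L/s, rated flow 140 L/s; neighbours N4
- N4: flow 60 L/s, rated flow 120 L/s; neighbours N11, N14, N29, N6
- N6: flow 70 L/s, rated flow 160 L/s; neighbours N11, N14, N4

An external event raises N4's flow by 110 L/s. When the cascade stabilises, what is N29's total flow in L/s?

Round 1 — N4 at 170 > 120. N4 seizes.
  N4 sheds 170 L/s to N11, N14, N29, N6: 42 each (2 lost).
    N11: 50+42 = 92 > 90
    N14: 10+42 = 52 ≤ 60
    N29: 50+42 = 92 ≤ 140
    N6: 70+42 = 112 ≤ 160
Round 2 — N11 seizes.
  N11 sheds 92 L/s to N6: 92 each.
    N6: 112+92 = 204 > 160
Round 3 — N6 seizes.
  N6 sheds 204 L/s to N14: 204 each.
    N14: 52+204 = 256 > 60
Round 4 — N14 seizes.
  N14 sheds 256 L/s to N15: 256 each.
    N15: 10+256 = 266 > 70
Round 5 — N15 seizes.
  N15 sheds 266 L/s: no online neighbours, lost.
No further seizures.

92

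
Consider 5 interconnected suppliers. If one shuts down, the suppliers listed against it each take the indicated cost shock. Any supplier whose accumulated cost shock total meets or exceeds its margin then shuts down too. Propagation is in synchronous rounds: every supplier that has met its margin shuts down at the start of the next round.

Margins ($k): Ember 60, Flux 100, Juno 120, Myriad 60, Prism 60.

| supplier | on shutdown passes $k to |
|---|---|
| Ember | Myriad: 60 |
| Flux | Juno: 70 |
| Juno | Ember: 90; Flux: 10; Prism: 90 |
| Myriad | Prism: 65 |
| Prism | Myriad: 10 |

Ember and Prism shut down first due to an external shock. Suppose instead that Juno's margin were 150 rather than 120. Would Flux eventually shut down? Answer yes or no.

no

With Juno's margin at 150:
Round 1 — Ember, Prism shut down (initial).
  Myriad: +60+10 → 70 ≥ 60
Round 2 — Myriad shuts down.
No further shutdowns.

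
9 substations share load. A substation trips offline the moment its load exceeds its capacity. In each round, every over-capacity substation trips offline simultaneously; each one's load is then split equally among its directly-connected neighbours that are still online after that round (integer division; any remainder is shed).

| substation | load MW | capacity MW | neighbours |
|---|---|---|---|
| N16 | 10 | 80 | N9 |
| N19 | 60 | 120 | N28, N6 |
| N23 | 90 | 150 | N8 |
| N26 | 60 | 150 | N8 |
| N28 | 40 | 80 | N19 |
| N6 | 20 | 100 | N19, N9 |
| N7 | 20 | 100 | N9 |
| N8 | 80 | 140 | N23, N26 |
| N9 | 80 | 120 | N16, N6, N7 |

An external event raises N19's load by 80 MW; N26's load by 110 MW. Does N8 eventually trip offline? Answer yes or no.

Round 1 — N19 at 140 > 120; N26 at 170 > 150. N19, N26 trip offline.
  N19 sheds 140 MW to N28, N6: 70 each.
    N28: 40+70 = 110 > 80
    N6: 20+70 = 90 ≤ 100
  N26 sheds 170 MW to N8: 170 each.
    N8: 80+170 = 250 > 140
Round 2 — N28, N8 trip offline.
  N28 sheds 110 MW: no online neighbours, lost.
  N8 sheds 250 MW to N23: 250 each.
    N23: 90+250 = 340 > 150
Round 3 — N23 trips offline.
  N23 sheds 340 MW: no online neighbours, lost.
No further trips.

yes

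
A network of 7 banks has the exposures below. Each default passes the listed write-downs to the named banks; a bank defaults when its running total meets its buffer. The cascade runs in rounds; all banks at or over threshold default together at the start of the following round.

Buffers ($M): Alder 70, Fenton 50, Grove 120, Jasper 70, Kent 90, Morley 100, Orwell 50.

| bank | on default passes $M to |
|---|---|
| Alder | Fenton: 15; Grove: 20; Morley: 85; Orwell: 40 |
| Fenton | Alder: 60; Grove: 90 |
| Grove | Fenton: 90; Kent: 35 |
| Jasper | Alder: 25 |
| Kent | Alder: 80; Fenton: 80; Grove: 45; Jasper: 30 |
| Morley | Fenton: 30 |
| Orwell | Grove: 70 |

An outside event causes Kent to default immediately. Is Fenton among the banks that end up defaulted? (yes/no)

yes

Round 1 — Kent defaults (initial).
  Alder: +80 → 80 ≥ 70
  Fenton: +80 → 80 ≥ 50
  Grove: +45 → 45 < 120
  Jasper: +30 → 30 < 70
Round 2 — Alder, Fenton default.
  Grove: +20+90 → 155 ≥ 120
  Morley: +85 → 85 < 100
  Orwell: +40 → 40 < 50
Round 3 — Grove defaults.
No further defaults.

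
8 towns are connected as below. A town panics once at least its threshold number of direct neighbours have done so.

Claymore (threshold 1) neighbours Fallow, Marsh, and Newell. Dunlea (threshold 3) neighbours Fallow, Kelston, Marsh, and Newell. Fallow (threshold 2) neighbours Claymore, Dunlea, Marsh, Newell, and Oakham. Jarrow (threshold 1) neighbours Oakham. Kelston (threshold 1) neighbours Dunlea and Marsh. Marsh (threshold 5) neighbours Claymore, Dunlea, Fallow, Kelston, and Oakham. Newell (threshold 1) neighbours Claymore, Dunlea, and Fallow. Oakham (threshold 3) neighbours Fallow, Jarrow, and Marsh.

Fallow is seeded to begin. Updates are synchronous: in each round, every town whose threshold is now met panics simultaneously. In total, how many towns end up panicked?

Round 1 — Fallow panics (initial).
Round 2 — checking thresholds:
  Claymore: 1 of 3 neighbours ≥ 1, panics.
  Dunlea: 1 of 4 neighbours < 3, holds.
  Marsh: 1 of 5 neighbours < 5, holds.
  Newell: 1 of 3 neighbours ≥ 1, panics.
  Oakham: 1 of 3 neighbours < 3, holds.
Round 3 — no new panics; cascade stops.

3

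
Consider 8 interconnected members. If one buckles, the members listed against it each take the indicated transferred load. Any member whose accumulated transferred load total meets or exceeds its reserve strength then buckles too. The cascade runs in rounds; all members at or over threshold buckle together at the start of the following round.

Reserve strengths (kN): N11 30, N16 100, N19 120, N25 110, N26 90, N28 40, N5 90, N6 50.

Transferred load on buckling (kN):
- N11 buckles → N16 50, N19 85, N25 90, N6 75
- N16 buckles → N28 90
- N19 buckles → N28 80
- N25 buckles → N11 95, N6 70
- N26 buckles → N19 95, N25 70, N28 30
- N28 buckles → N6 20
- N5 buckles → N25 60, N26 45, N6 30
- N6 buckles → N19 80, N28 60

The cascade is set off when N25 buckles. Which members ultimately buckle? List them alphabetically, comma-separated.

N11, N19, N25, N28, N6

Round 1 — N25 buckles (initial).
  N11: +95 → 95 ≥ 30
  N6: +70 → 70 ≥ 50
Round 2 — N11, N6 buckle.
  N16: +50 → 50 < 100
  N19: +85+80 → 165 ≥ 120
  N28: +60 → 60 ≥ 40
Round 3 — N19, N28 buckle.
No further bucklings.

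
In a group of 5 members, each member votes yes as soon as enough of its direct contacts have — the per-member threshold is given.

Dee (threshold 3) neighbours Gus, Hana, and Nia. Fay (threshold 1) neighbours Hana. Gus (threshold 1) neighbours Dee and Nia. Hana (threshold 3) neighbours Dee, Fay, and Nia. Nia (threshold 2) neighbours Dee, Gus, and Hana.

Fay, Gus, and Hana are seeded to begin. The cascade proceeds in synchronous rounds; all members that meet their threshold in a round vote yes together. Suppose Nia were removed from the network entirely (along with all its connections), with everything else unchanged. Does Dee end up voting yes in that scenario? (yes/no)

With Nia removed:
Round 1 — Fay, Gus, Hana vote yes (initial).
Round 2 — no new yes votes; cascade stops.

no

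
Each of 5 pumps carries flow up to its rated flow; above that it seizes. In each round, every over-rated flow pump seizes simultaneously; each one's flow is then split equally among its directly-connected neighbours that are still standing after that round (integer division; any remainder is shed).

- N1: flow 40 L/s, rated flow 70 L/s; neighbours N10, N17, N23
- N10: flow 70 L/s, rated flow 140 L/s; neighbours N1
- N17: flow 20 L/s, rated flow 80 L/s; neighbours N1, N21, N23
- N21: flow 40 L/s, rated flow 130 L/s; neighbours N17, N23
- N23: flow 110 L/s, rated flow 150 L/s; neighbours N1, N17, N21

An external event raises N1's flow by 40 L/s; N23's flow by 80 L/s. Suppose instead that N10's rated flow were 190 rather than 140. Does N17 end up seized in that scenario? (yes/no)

yes

With N10's rated flow at 190:
Round 1 — N1 at 80 > 70; N23 at 190 > 150. N1, N23 seize.
  N1 sheds 80 L/s to N10, N17: 40 each.
    N10: 70+40 = 110 ≤ 190
    N17: 20+40 = 60 ≤ 80
  N23 sheds 190 L/s to N17, N21: 95 each.
    N17: 60+95 = 155 > 80
    N21: 40+95 = 135 > 130
Round 2 — N17, N21 seize.
  N17 sheds 155 L/s: no online neighbours, lost.
  N21 sheds 135 L/s: no online neighbours, lost.
No further seizures.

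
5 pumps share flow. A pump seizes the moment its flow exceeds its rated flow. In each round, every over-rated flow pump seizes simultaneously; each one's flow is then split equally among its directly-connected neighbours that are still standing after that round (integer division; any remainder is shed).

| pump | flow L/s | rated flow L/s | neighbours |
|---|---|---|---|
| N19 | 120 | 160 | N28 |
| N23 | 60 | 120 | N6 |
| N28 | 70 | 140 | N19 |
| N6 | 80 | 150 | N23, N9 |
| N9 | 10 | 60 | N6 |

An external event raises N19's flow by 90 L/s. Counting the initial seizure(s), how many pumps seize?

2

Round 1 — N19 at 210 > 160. N19 seizes.
  N19 sheds 210 L/s to N28: 210 each.
    N28: 70+210 = 280 > 140
Round 2 — N28 seizes.
  N28 sheds 280 L/s: no online neighbours, lost.
No further seizures.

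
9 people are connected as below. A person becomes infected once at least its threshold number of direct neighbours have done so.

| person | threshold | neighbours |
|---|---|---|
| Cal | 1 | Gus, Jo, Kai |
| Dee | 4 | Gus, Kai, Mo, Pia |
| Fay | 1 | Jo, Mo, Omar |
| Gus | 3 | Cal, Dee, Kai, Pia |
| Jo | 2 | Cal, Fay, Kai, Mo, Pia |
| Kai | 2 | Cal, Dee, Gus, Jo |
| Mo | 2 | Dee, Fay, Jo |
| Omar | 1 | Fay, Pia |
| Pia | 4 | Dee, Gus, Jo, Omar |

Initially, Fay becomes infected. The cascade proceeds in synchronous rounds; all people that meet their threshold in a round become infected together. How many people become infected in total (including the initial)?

2

Round 1 — Fay becomes infected (initial).
Round 2 — checking thresholds:
  Jo: 1 of 5 neighbours < 2, below threshold.
  Mo: 1 of 3 neighbours < 2, below threshold.
  Omar: 1 of 2 neighbours ≥ 1, becomes infected.
Round 3 — no new infections; cascade stops.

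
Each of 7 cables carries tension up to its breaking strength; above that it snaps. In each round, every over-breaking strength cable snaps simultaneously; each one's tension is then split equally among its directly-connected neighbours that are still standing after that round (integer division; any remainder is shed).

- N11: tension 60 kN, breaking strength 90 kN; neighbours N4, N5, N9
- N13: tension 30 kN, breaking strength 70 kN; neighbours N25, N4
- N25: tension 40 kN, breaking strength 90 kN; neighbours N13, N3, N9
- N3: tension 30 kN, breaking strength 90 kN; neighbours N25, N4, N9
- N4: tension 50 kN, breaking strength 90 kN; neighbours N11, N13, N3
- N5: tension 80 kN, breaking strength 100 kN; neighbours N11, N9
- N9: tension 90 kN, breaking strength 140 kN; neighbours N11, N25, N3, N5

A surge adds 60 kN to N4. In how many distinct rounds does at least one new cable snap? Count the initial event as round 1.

Round 1 — N4 at 110 > 90. N4 snaps.
  N4 sheds 110 kN to N11, N13, N3: 36 each (2 lost).
    N11: 60+36 = 96 > 90
    N13: 30+36 = 66 ≤ 70
    N3: 30+36 = 66 ≤ 90
Round 2 — N11 snaps.
  N11 sheds 96 kN to N5, N9: 48 each.
    N5: 80+48 = 128 > 100
    N9: 90+48 = 138 ≤ 140
Round 3 — N5 snaps.
  N5 sheds 128 kN to N9: 128 each.
    N9: 138+128 = 266 > 140
Round 4 — N9 snaps.
  N9 sheds 266 kN to N25, N3: 133 each.
    N25: 40+133 = 173 > 90
    N3: 66+133 = 199 > 90
Round 5 — N25, N3 snap.
  N25 sheds 173 kN to N13: 173 each.
    N13: 66+173 = 239 > 70
  N3 sheds 199 kN: no online neighbours, lost.
Round 6 — N13 snaps.
  N13 sheds 239 kN: no online neighbours, lost.
No further breaks.

6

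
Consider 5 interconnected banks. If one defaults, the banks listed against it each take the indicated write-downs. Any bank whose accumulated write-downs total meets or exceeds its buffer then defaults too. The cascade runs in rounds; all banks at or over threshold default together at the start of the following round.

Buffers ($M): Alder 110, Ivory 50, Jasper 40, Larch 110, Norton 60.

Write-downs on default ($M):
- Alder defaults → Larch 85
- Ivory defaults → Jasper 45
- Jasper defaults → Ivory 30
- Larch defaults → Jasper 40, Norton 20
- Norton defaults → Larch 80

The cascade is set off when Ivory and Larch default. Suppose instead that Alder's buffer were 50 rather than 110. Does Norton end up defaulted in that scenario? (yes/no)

With Alder's buffer at 50:
Round 1 — Ivory, Larch default (initial).
  Jasper: +45+40 → 85 ≥ 40
  Norton: +20 → 20 < 60
Round 2 — Jasper defaults.
No further defaults.

no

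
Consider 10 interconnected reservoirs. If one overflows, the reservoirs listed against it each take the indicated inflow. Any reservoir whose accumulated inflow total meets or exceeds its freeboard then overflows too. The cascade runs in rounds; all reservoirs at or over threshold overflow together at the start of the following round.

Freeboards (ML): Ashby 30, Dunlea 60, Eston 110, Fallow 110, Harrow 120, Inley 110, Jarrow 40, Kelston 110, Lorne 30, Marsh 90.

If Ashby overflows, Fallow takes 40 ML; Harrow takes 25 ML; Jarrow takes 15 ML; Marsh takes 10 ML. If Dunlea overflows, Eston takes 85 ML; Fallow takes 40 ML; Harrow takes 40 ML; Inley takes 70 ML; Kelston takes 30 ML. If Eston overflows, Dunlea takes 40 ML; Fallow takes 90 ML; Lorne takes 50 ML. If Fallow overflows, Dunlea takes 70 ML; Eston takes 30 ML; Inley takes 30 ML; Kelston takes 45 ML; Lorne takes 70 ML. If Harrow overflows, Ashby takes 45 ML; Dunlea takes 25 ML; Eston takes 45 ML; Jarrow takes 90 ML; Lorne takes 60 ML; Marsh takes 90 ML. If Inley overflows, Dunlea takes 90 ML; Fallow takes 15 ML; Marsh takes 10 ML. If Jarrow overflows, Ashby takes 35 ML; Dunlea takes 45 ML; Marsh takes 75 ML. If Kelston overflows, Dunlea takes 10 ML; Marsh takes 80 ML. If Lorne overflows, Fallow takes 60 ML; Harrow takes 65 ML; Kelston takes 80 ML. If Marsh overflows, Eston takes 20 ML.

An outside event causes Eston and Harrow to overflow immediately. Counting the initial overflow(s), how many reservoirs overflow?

Round 1 — Eston, Harrow overflow (initial).
  Ashby: +45 → 45 ≥ 30
  Dunlea: +40+25 → 65 ≥ 60
  Fallow: +90 → 90 < 110
  Jarrow: +90 → 90 ≥ 40
  Lorne: +50+60 → 110 ≥ 30
  Marsh: +90 → 90 ≥ 90
Round 2 — Ashby, Dunlea, Jarrow, Lorne, Marsh overflow.
  Fallow: +40+40+60 → 230 ≥ 110
  Inley: +70 → 70 < 110
  Kelston: +30+80 → 110 ≥ 110
Round 3 — Fallow, Kelston overflow.
  Inley: +30 → 100 < 110
No further overflows.

9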